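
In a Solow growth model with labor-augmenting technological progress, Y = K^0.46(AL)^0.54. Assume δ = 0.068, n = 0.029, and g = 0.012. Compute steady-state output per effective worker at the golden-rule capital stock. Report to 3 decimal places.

y_gold ≈ 3.409

Capital per effective worker breaks even when investment replaces (n + g + δ)·k; here n + g + δ = 0.109.
At the golden rule the marginal product of capital equals n+g+δ: 0.46·k^(0.46−1) = 0.109. Solving, k_gold = (0.46/0.109)^(1/0.54) ≈ 14.3887.
Output: y_gold = k_gold^0.46 = 14.3887^0.46 ≈ 3.4095.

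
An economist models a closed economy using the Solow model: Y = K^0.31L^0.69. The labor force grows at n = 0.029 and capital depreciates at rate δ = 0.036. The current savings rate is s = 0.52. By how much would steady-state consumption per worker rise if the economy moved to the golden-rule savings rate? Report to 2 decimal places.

Δc ≈ 0.17

n + δ = 0.029 + 0.036 = 0.065.
Current steady state (s = 0.52): k* = (0.52/0.065)^(1/0.69) ≈ 20.3623, y* = 20.3623^0.31 ≈ 2.5453, c* = (1−0.52)·2.5453 ≈ 1.2217.
Golden rule sets MPK = n+δ: 0.31·k^(0.31−1) = 0.065, so k_gold = (0.31/0.065)^(1/0.69) ≈ 9.6218.
y_gold = 9.6218^0.31 ≈ 2.0175, c_gold = y_gold − 0.065·k_gold ≈ 1.3921.
Gain: Δc = 1.3921 − 1.2217 ≈ 0.1703.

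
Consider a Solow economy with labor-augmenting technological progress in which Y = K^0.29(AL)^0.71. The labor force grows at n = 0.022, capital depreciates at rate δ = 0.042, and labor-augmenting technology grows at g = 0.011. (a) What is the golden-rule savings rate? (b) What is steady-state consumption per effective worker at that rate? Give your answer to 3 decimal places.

n + g + δ = 0.022 + 0.011 + 0.042 = 0.075.
For Cobb-Douglas, s_gold equals capital's share: s_gold = 0.29.
Golden rule sets MPK = n+g+δ: 0.29·k^(0.29−1) = 0.075, so k_gold = (0.29/0.075)^(1/0.71) ≈ 6.7179.
y_gold = 6.7179^0.29 ≈ 1.7374; c_gold = (1−0.29)·y_gold ≈ 1.2335.

(a) s_gold = 0.290; (b) c_gold ≈ 1.234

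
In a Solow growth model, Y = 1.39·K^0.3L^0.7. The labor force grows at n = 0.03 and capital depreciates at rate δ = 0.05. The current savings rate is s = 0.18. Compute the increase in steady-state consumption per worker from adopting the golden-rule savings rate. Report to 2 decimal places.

Capital per worker breaks even when investment replaces (n + δ)·k; here n + δ = 0.08.
Current steady state (s = 0.18): k* = (0.18·1.39/0.08)^(1/0.7) ≈ 5.0983, y* = 1.39·5.0983^0.3 ≈ 2.2659, c* = (1−0.18)·2.2659 ≈ 1.8580.
Golden rule sets MPK = n+δ: 0.3·1.39·k^(0.3−1) = 0.08, so k_gold = (0.3·1.39/0.08)^(1/0.7) ≈ 10.5767.
y_gold = 1.39·10.5767^0.3 ≈ 2.8205, c_gold = y_gold − 0.08·k_gold ≈ 1.9743.
Gain: Δc = 1.9743 − 1.8580 ≈ 0.1163.

Δc ≈ 0.12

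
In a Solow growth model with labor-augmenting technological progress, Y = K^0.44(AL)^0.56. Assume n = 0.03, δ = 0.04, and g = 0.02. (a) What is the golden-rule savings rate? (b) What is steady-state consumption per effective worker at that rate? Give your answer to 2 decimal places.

(a) s_gold = 0.44; (b) c_gold ≈ 1.95

The effective depreciation rate is n + g + δ = 0.03 + 0.02 + 0.04 = 0.09.
For Cobb-Douglas, s_gold equals capital's share: s_gold = 0.44.
Maximizing c = f(k) − (n+g+δ)·k gives f'(k) = n+g+δ, i.e. 0.44·k^(0.44−1) = 0.09, so k_gold = (0.44/0.09)^(1/0.56) ≈ 17.0111.
y_gold = 17.0111^0.44 ≈ 3.4795; c_gold = (1−0.44)·y_gold ≈ 1.9485.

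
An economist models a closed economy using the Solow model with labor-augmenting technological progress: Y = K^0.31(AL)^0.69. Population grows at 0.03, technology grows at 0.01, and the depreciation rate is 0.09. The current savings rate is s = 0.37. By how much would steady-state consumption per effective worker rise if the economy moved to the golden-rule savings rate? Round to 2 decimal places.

Δc ≈ 0.01

n + g + δ = 0.03 + 0.01 + 0.09 = 0.13.
Current steady state (s = 0.37): k* = (0.37/0.13)^(1/0.69) ≈ 4.5535, y* = 4.5535^0.31 ≈ 1.5999, c* = (1−0.37)·1.5999 ≈ 1.0079.
Setting f'(k) = n+g+δ gives 0.31·k^(0.31−1) = 0.13, hence k_gold = (0.31/0.13)^(1/0.69) ≈ 3.5236.
y_gold = 3.5236^0.31 ≈ 1.4776, c_gold = y_gold − 0.13·k_gold ≈ 1.0196.
Gain: Δc = 1.0196 − 1.0079 ≈ 0.0116.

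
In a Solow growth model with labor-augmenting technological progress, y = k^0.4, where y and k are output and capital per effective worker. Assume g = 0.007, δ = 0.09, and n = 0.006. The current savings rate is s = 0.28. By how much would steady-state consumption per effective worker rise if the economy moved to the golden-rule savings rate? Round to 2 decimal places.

Δc ≈ 0.08

The effective depreciation rate is n + g + δ = 0.006 + 0.007 + 0.09 = 0.103.
Current steady state (s = 0.28): k* = (0.28/0.103)^(1/0.6) ≈ 5.2950, y* = 5.2950^0.4 ≈ 1.9478, c* = (1−0.28)·1.9478 ≈ 1.4024.
Setting f'(k) = n+g+δ gives 0.4·k^(0.4−1) = 0.103, hence k_gold = (0.4/0.103)^(1/0.6) ≈ 9.5948.
y_gold = 9.5948^0.4 ≈ 2.4707, c_gold = y_gold − 0.103·k_gold ≈ 1.4824.
Gain: Δc = 1.4824 − 1.4024 ≈ 0.0800.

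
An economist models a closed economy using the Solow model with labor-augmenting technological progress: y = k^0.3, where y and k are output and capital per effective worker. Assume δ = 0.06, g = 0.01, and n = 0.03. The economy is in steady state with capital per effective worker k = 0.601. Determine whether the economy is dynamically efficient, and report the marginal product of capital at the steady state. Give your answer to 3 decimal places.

The effective depreciation rate is n + g + δ = 0.03 + 0.01 + 0.06 = 0.1.
MPK = 0.3·k^(0.3−1) = 0.3·0.601^(-0.7) ≈ 0.4285.
MPK > 0.1, so the economy is dynamically efficient (under-saving).

dynamically efficient; MPK ≈ 0.428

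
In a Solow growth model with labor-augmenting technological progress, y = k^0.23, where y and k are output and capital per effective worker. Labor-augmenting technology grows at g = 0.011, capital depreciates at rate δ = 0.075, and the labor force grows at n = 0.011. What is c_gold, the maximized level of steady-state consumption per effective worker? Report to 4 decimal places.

The effective depreciation rate is n + g + δ = 0.011 + 0.011 + 0.075 = 0.097.
At the golden rule the marginal product of capital equals n+g+δ: 0.23·k^(0.23−1) = 0.097. Solving, k_gold = (0.23/0.097)^(1/0.77) ≈ 3.0687.
y_gold = 3.0687^0.23 ≈ 1.2942.
c_gold = y_gold − (n+g+δ)·k_gold = 1.2942 − 0.097·3.0687 ≈ 0.9965.

c_gold ≈ 0.9965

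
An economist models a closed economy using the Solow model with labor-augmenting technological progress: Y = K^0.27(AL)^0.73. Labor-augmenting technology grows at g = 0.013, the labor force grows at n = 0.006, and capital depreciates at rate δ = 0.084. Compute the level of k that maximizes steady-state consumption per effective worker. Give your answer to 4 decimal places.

k_gold ≈ 3.7439

n + g + δ = 0.006 + 0.013 + 0.084 = 0.103.
Setting f'(k) = n+g+δ gives 0.27·k^(0.27−1) = 0.103, hence k_gold = (0.27/0.103)^(1/0.73) ≈ 3.7439.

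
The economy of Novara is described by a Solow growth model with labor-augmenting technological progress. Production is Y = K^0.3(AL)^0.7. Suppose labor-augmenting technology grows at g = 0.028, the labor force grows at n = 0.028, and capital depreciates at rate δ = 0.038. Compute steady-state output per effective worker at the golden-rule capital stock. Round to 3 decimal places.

The effective depreciation rate is n + g + δ = 0.028 + 0.028 + 0.038 = 0.094.
At the golden rule the marginal product of capital equals n+g+δ: 0.3·k^(0.3−1) = 0.094. Solving, k_gold = (0.3/0.094)^(1/0.7) ≈ 5.2480.
Output: y_gold = k_gold^0.3 = 5.2480^0.3 ≈ 1.6444.

y_gold ≈ 1.644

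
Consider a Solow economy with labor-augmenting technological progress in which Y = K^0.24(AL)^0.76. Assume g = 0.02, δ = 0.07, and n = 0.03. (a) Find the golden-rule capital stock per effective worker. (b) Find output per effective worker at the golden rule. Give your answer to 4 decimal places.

(a) k_gold ≈ 2.4894; (b) y_gold ≈ 1.2447

The effective depreciation rate is n + g + δ = 0.03 + 0.02 + 0.07 = 0.12.
Maximizing c = f(k) − (n+g+δ)·k gives f'(k) = n+g+δ, i.e. 0.24·k^(0.24−1) = 0.12, so k_gold = (0.24/0.12)^(1/0.76) ≈ 2.4894.
y_gold = 2.4894^0.24 ≈ 1.2447.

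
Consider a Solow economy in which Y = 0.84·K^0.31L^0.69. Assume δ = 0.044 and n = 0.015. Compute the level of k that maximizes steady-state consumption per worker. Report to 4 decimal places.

Capital per worker breaks even when investment replaces (n + δ)·k; here n + δ = 0.059.
Setting f'(k) = n+δ gives 0.31·0.84·k^(0.31−1) = 0.059, hence k_gold = (0.31·0.84/0.059)^(1/0.69) ≈ 8.5996.

k_gold ≈ 8.5996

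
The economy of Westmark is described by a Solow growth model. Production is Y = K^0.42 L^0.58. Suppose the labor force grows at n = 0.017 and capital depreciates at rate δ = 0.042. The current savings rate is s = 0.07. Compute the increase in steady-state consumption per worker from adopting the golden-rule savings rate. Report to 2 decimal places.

Δc ≈ 1.35

Break-even investment rate: n + δ = 0.017 + 0.042 = 0.059.
Current steady state (s = 0.07): k* = (0.07/0.059)^(1/0.58) ≈ 1.3428, y* = 1.3428^0.42 ≈ 1.1318, c* = (1−0.07)·1.1318 ≈ 1.0526.
Setting f'(k) = n+δ gives 0.42·k^(0.42−1) = 0.059, hence k_gold = (0.42/0.059)^(1/0.58) ≈ 29.4884.
y_gold = 29.4884^0.42 ≈ 4.1424, c_gold = y_gold − 0.059·k_gold ≈ 2.4026.
Gain: Δc = 2.4026 − 1.0526 ≈ 1.3500.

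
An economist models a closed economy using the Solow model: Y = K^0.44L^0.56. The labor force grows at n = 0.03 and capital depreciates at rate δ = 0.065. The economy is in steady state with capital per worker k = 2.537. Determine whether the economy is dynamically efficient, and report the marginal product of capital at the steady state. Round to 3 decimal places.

Break-even investment rate: n + δ = 0.03 + 0.065 = 0.095.
MPK = 0.44·k^(0.44−1) = 0.44·2.537^(-0.56) ≈ 0.2612.
MPK > 0.095, so the economy is dynamically efficient (under-saving).

dynamically efficient; MPK ≈ 0.261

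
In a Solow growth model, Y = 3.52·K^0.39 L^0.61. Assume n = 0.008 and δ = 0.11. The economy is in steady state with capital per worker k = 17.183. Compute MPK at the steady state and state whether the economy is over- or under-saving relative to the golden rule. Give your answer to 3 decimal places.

The effective depreciation rate is n + δ = 0.008 + 0.11 = 0.118.
MPK = 0.39·3.52·k^(0.39−1) = 0.39·3.52·17.183^(-0.61) ≈ 0.2422.
MPK > 0.118, so the economy is dynamically efficient (under-saving).

under-saving; MPK ≈ 0.242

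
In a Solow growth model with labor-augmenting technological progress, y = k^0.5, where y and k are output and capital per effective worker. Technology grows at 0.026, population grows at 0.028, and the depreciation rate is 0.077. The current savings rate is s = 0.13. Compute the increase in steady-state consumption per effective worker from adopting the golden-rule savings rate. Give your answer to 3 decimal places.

Break-even investment rate: n + g + δ = 0.028 + 0.026 + 0.077 = 0.131.
Current steady state (s = 0.13): k* = (0.13/0.131)^(1/0.5) ≈ 0.9848, y* = 0.9848^0.5 ≈ 0.9924, c* = (1−0.13)·0.9924 ≈ 0.8634.
At the golden rule the marginal product of capital equals n+g+δ: 0.5·k^(0.5−1) = 0.131. Solving, k_gold = (0.5/0.131)^(1/0.5) ≈ 14.5679.
y_gold = 14.5679^0.5 ≈ 3.8168, c_gold = y_gold − 0.131·k_gold ≈ 1.9084.
Gain: Δc = 1.9084 − 0.8634 ≈ 1.0450.

Δc ≈ 1.045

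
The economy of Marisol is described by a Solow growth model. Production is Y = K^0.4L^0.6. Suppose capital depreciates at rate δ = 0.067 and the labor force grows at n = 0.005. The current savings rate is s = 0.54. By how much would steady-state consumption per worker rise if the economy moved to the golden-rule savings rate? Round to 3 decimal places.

Δc ≈ 0.120

Break-even investment rate: n + δ = 0.005 + 0.067 = 0.072.
Current steady state (s = 0.54): k* = (0.54/0.072)^(1/0.6) ≈ 28.7366, y* = 28.7366^0.4 ≈ 3.8315, c* = (1−0.54)·3.8315 ≈ 1.7625.
Golden rule sets MPK = n+δ: 0.4·k^(0.4−1) = 0.072, so k_gold = (0.4/0.072)^(1/0.6) ≈ 17.4266.
y_gold = 17.4266^0.4 ≈ 3.1368, c_gold = y_gold − 0.072·k_gold ≈ 1.8821.
Gain: Δc = 1.8821 − 1.7625 ≈ 0.1196.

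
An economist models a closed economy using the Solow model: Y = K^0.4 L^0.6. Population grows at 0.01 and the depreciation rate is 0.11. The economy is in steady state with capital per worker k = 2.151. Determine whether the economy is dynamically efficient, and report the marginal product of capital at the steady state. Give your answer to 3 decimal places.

The effective depreciation rate is n + δ = 0.01 + 0.11 = 0.12.
MPK = 0.4·k^(0.4−1) = 0.4·2.151^(-0.6) ≈ 0.2526.
MPK > 0.12, so the economy is dynamically efficient (under-saving).

dynamically efficient; MPK ≈ 0.253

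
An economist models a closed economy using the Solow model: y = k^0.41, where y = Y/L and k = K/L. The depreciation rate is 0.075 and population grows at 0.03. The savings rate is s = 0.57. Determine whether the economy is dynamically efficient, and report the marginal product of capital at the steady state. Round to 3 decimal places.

Break-even investment rate: n + δ = 0.03 + 0.075 = 0.105.
Steady-state k*: s·k^0.41 = 0.105·k gives k* = (0.57/0.105)^(1/0.59) ≈ 17.5885.
MPK = 0.41·17.5885^(-0.59) ≈ 0.0755.
MPK < n+δ = 0.105, so the economy is dynamically inefficient (over-saving).

dynamically inefficient; MPK ≈ 0.076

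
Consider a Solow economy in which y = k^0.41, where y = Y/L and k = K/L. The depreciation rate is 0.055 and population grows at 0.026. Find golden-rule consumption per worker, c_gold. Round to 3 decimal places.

c_gold ≈ 1.821

Capital per worker breaks even when investment replaces (n + δ)·k; here n + δ = 0.081.
At the golden rule the marginal product of capital equals n+δ: 0.41·k^(0.41−1) = 0.081. Solving, k_gold = (0.41/0.081)^(1/0.59) ≈ 15.6216.
y_gold = 15.6216^0.41 ≈ 3.0862.
c_gold = y_gold − (n+δ)·k_gold = 3.0862 − 0.081·15.6216 ≈ 1.8209.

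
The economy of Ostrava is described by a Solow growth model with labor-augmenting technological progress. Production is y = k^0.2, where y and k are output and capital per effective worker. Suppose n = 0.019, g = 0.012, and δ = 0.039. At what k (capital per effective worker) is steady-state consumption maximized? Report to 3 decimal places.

k_gold ≈ 3.715

n + g + δ = 0.019 + 0.012 + 0.039 = 0.07.
At the golden rule the marginal product of capital equals n+g+δ: 0.2·k^(0.2−1) = 0.07. Solving, k_gold = (0.2/0.07)^(1/0.8) ≈ 3.7146.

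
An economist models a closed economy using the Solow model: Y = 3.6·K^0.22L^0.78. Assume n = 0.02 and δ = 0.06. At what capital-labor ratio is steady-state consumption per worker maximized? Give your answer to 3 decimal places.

k_gold ≈ 18.900

Break-even investment rate: n + δ = 0.02 + 0.06 = 0.08.
At the golden rule the marginal product of capital equals n+δ: 0.22·3.6·k^(0.22−1) = 0.08. Solving, k_gold = (0.22·3.6/0.08)^(1/0.78) ≈ 18.8997.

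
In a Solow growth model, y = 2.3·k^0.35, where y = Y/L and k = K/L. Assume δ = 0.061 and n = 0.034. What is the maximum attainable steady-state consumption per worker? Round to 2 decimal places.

c_gold ≈ 4.72

Break-even investment rate: n + δ = 0.034 + 0.061 = 0.095.
Maximizing c = f(k) − (n+δ)·k gives f'(k) = n+δ, i.e. 0.35·2.3·k^(0.35−1) = 0.095, so k_gold = (0.35·2.3/0.095)^(1/0.65) ≈ 26.7796.
y_gold = 2.3·26.7796^0.35 ≈ 7.2687.
c_gold = y_gold − (n+δ)·k_gold = 7.2687 − 0.095·26.7796 ≈ 4.7247.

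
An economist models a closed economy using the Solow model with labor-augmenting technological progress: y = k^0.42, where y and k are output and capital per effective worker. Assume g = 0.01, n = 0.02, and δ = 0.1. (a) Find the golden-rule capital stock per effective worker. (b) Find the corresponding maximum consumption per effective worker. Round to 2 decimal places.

The effective depreciation rate is n + g + δ = 0.02 + 0.01 + 0.1 = 0.13.
Maximizing c = f(k) − (n+g+δ)·k gives f'(k) = n+g+δ, i.e. 0.42·k^(0.42−1) = 0.13, so k_gold = (0.42/0.13)^(1/0.58) ≈ 7.5529.
y_gold = 7.5529^0.42 ≈ 2.3378; c_gold = y_gold − 0.13·k_gold ≈ 1.3559.

(a) k_gold ≈ 7.55; (b) c_gold ≈ 1.36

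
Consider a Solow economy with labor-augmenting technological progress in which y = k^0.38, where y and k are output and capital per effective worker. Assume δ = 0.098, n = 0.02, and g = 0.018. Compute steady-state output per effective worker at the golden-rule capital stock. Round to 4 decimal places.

y_gold ≈ 1.8772

The effective depreciation rate is n + g + δ = 0.02 + 0.018 + 0.098 = 0.136.
Setting f'(k) = n+g+δ gives 0.38·k^(0.38−1) = 0.136, hence k_gold = (0.38/0.136)^(1/0.62) ≈ 5.2450.
Output: y_gold = k_gold^0.38 = 5.2450^0.38 ≈ 1.8772.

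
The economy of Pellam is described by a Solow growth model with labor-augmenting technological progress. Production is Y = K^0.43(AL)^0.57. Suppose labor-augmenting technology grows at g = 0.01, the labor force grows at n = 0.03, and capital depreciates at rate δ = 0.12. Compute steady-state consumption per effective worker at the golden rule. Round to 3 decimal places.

c_gold ≈ 1.202

Capital per effective worker breaks even when investment replaces (n + g + δ)·k; here n + g + δ = 0.16.
Maximizing c = f(k) − (n+g+δ)·k gives f'(k) = n+g+δ, i.e. 0.43·k^(0.43−1) = 0.16, so k_gold = (0.43/0.16)^(1/0.57) ≈ 5.6656.
y_gold = 5.6656^0.43 ≈ 2.1081.
c_gold = y_gold − (n+g+δ)·k_gold = 2.1081 − 0.16·5.6656 ≈ 1.2016.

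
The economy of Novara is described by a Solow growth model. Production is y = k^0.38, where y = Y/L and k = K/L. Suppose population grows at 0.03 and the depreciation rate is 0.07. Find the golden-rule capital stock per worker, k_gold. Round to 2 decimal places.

The effective depreciation rate is n + δ = 0.03 + 0.07 = 0.1.
At the golden rule the marginal product of capital equals n+δ: 0.38·k^(0.38−1) = 0.1. Solving, k_gold = (0.38/0.1)^(1/0.62) ≈ 8.6126.

k_gold ≈ 8.61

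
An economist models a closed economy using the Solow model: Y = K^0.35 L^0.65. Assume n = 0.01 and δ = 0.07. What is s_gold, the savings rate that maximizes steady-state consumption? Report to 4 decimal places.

Break-even investment rate: n + δ = 0.01 + 0.07 = 0.08.
At the golden rule MPK = n+δ, and in any Cobb-Douglas steady state s = (n+δ)·k/y = MPK·k/y = capital's share 0.35.

s_gold = 0.3500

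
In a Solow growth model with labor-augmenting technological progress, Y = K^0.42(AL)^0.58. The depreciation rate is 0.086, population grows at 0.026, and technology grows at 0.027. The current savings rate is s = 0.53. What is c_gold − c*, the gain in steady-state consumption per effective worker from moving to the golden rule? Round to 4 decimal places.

n + g + δ = 0.026 + 0.027 + 0.086 = 0.139.
Current steady state (s = 0.53): k* = (0.53/0.139)^(1/0.58) ≈ 10.0502, y* = 10.0502^0.42 ≈ 2.6358, c* = (1−0.53)·2.6358 ≈ 1.2388.
Setting f'(k) = n+g+δ gives 0.42·k^(0.42−1) = 0.139, hence k_gold = (0.42/0.139)^(1/0.58) ≈ 6.7296.
y_gold = 6.7296^0.42 ≈ 2.2272, c_gold = y_gold − 0.139·k_gold ≈ 1.2918.
Gain: Δc = 1.2918 − 1.2388 ≈ 0.0529.

Δc ≈ 0.0529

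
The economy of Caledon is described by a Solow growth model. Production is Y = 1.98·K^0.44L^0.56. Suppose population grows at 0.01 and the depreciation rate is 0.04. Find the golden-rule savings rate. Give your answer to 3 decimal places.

s_gold = 0.440

The effective depreciation rate is n + δ = 0.01 + 0.04 = 0.05.
At the golden rule MPK = n+δ, and in any Cobb-Douglas steady state s = (n+δ)·k/y = MPK·k/y = capital's share 0.44.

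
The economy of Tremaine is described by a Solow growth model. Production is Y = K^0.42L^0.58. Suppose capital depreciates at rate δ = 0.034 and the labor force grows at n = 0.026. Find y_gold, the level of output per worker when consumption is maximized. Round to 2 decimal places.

y_gold ≈ 4.09

n + δ = 0.026 + 0.034 = 0.06.
Golden rule sets MPK = n+δ: 0.42·k^(0.42−1) = 0.06, so k_gold = (0.42/0.06)^(1/0.58) ≈ 28.6461.
Output: y_gold = k_gold^0.42 = 28.6461^0.42 ≈ 4.0923.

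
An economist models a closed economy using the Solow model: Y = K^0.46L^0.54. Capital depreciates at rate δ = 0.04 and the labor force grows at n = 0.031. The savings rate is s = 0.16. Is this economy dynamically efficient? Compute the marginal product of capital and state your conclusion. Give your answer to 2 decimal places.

dynamically efficient; MPK ≈ 0.20

The effective depreciation rate is n + δ = 0.031 + 0.04 = 0.071.
Steady-state k*: s·k^0.46 = 0.071·k gives k* = (0.16/0.071)^(1/0.54) ≈ 4.5024.
MPK = 0.46·4.5024^(-0.54) ≈ 0.2041.
MPK > n+δ = 0.071, so the economy is dynamically efficient (under-saving).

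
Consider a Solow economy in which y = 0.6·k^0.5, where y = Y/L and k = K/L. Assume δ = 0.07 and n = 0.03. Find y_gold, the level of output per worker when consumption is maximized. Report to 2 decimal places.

y_gold ≈ 1.80

Break-even investment rate: n + δ = 0.03 + 0.07 = 0.1.
At the golden rule the marginal product of capital equals n+δ: 0.5·0.6·k^(0.5−1) = 0.1. Solving, k_gold = (0.5·0.6/0.1)^(1/0.5) ≈ 9.0000.
Output: y_gold = 0.6·k_gold^0.5 = 0.6·9.0000^0.5 ≈ 1.8000.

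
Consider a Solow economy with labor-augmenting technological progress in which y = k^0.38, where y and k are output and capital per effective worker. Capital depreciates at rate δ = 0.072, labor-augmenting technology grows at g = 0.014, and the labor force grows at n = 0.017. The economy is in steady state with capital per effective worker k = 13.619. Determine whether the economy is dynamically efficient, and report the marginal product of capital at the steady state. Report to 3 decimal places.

Capital per effective worker breaks even when investment replaces (n + g + δ)·k; here n + g + δ = 0.103.
MPK = 0.38·k^(0.38−1) = 0.38·13.619^(-0.62) ≈ 0.0753.
MPK < 0.103, so the economy is dynamically inefficient (over-saving).

dynamically inefficient; MPK ≈ 0.075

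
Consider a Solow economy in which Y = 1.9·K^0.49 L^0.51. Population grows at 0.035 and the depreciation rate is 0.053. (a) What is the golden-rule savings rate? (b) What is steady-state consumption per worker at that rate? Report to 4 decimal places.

(a) s_gold = 0.4900; (b) c_gold ≈ 9.3458

The effective depreciation rate is n + δ = 0.035 + 0.053 = 0.088.
For Cobb-Douglas, s_gold equals capital's share: s_gold = 0.49.
Maximizing c = f(k) − (n+δ)·k gives f'(k) = n+δ, i.e. 0.49·1.9·k^(0.49−1) = 0.088, so k_gold = (0.49·1.9/0.088)^(1/0.51) ≈ 102.0373.
y_gold = 1.9·102.0373^0.49 ≈ 18.3251; c_gold = (1−0.49)·y_gold ≈ 9.3458.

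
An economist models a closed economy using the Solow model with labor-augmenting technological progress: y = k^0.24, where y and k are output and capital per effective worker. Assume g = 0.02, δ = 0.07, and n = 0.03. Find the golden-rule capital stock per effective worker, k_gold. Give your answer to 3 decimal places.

n + g + δ = 0.03 + 0.02 + 0.07 = 0.12.
Maximizing c = f(k) − (n+g+δ)·k gives f'(k) = n+g+δ, i.e. 0.24·k^(0.24−1) = 0.12, so k_gold = (0.24/0.12)^(1/0.76) ≈ 2.4894.

k_gold ≈ 2.489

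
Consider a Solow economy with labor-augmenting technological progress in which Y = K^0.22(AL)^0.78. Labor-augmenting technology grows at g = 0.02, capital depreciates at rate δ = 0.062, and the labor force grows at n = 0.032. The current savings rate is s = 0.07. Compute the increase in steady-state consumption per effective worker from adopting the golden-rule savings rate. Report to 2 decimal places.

The effective depreciation rate is n + g + δ = 0.032 + 0.02 + 0.062 = 0.114.
Current steady state (s = 0.07): k* = (0.07/0.114)^(1/0.78) ≈ 0.5351, y* = 0.5351^0.22 ≈ 0.8715, c* = (1−0.07)·0.8715 ≈ 0.8105.
At the golden rule the marginal product of capital equals n+g+δ: 0.22·k^(0.22−1) = 0.114. Solving, k_gold = (0.22/0.114)^(1/0.78) ≈ 2.3230.
y_gold = 2.3230^0.22 ≈ 1.2037, c_gold = y_gold − 0.114·k_gold ≈ 0.9389.
Gain: Δc = 0.9389 − 0.8105 ≈ 0.1284.

Δc ≈ 0.13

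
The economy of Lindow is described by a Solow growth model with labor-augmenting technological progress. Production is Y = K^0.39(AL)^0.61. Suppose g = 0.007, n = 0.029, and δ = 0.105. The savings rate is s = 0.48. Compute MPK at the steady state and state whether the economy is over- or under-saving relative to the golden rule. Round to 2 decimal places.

The effective depreciation rate is n + g + δ = 0.029 + 0.007 + 0.105 = 0.141.
Steady-state k*: s·k^0.39 = 0.141·k gives k* = (0.48/0.141)^(1/0.61) ≈ 7.4502.
MPK = 0.39·7.4502^(-0.61) ≈ 0.1146.
MPK < n+g+δ = 0.141, so the economy is dynamically inefficient (over-saving).

over-saving; MPK ≈ 0.11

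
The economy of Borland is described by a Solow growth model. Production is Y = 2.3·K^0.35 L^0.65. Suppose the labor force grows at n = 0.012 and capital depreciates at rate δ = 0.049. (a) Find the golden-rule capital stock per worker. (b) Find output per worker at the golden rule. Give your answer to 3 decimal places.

(a) k_gold ≈ 52.941; (b) y_gold ≈ 9.227

n + δ = 0.012 + 0.049 = 0.061.
Maximizing c = f(k) − (n+δ)·k gives f'(k) = n+δ, i.e. 0.35·2.3·k^(0.35−1) = 0.061, so k_gold = (0.35·2.3/0.061)^(1/0.65) ≈ 52.9412.
y_gold = 2.3·52.9412^0.35 ≈ 9.2269.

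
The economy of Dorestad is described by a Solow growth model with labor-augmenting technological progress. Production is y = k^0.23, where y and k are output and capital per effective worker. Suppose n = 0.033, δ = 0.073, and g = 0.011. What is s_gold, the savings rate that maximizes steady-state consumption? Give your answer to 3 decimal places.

s_gold = 0.230

The effective depreciation rate is n + g + δ = 0.033 + 0.011 + 0.073 = 0.117.
At the golden rule MPK = n+g+δ, and in any Cobb-Douglas steady state s = (n+g+δ)·k/y = MPK·k/y = capital's share 0.23.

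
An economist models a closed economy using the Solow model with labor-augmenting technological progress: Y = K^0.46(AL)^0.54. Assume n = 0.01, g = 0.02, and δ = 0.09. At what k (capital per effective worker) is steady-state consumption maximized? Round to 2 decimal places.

k_gold ≈ 12.04

Break-even investment rate: n + g + δ = 0.01 + 0.02 + 0.09 = 0.12.
Setting f'(k) = n+g+δ gives 0.46·k^(0.46−1) = 0.12, hence k_gold = (0.46/0.12)^(1/0.54) ≈ 12.0420.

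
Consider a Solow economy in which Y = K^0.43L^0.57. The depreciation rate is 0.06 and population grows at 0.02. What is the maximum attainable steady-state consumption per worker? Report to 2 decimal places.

Capital per worker breaks even when investment replaces (n + δ)·k; here n + δ = 0.08.
At the golden rule the marginal product of capital equals n+δ: 0.43·k^(0.43−1) = 0.08. Solving, k_gold = (0.43/0.08)^(1/0.57) ≈ 19.1146.
y_gold = 19.1146^0.43 ≈ 3.5562.
c_gold = y_gold − (n+δ)·k_gold = 3.5562 − 0.08·19.1146 ≈ 2.0270.

c_gold ≈ 2.03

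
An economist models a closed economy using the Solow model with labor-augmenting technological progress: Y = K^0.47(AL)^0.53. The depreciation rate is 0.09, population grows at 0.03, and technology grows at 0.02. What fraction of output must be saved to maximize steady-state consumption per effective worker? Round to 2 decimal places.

n + g + δ = 0.03 + 0.02 + 0.09 = 0.14.
At the golden rule MPK = n+g+δ, and in any Cobb-Douglas steady state s = (n+g+δ)·k/y = MPK·k/y = capital's share 0.47.

s_gold = 0.47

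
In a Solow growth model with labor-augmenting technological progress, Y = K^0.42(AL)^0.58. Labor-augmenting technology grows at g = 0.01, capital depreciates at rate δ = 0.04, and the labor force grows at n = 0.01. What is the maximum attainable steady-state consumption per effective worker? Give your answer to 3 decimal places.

Break-even investment rate: n + g + δ = 0.01 + 0.01 + 0.04 = 0.06.
Maximizing c = f(k) − (n+g+δ)·k gives f'(k) = n+g+δ, i.e. 0.42·k^(0.42−1) = 0.06, so k_gold = (0.42/0.06)^(1/0.58) ≈ 28.6461.
y_gold = 28.6461^0.42 ≈ 4.0923.
c_gold = y_gold − (n+g+δ)·k_gold = 4.0923 − 0.06·28.6461 ≈ 2.3735.

c_gold ≈ 2.374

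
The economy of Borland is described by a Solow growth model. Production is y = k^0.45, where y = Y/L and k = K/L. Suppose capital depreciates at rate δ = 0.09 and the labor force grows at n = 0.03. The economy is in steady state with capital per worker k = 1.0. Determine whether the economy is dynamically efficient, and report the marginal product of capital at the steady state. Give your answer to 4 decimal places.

dynamically efficient; MPK ≈ 0.4500

The effective depreciation rate is n + δ = 0.03 + 0.09 = 0.12.
MPK = 0.45·k^(0.45−1) = 0.45·1.0^(-0.55) ≈ 0.4500.
MPK > 0.12, so the economy is dynamically efficient (under-saving).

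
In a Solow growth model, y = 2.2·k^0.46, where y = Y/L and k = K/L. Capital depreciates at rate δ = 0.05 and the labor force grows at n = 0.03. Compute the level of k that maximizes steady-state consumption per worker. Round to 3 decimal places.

Capital per worker breaks even when investment replaces (n + δ)·k; here n + δ = 0.08.
Maximizing c = f(k) − (n+δ)·k gives f'(k) = n+δ, i.e. 0.46·2.2·k^(0.46−1) = 0.08, so k_gold = (0.46·2.2/0.08)^(1/0.54) ≈ 109.8774.

k_gold ≈ 109.877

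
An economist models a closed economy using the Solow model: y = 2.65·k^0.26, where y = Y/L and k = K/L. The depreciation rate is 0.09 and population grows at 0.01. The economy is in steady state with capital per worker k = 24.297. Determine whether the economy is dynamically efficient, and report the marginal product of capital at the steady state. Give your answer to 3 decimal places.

dynamically inefficient; MPK ≈ 0.065

Capital per worker breaks even when investment replaces (n + δ)·k; here n + δ = 0.1.
MPK = 0.26·2.65·k^(0.26−1) = 0.26·2.65·24.297^(-0.74) ≈ 0.0650.
MPK < 0.1, so the economy is dynamically inefficient (over-saving).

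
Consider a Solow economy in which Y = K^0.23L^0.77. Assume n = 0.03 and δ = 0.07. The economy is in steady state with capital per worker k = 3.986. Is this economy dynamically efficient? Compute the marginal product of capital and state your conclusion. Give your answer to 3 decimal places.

Capital per worker breaks even when investment replaces (n + δ)·k; here n + δ = 0.1.
MPK = 0.23·k^(0.23−1) = 0.23·3.986^(-0.77) ≈ 0.0793.
MPK < 0.1, so the economy is dynamically inefficient (over-saving).

dynamically inefficient; MPK ≈ 0.079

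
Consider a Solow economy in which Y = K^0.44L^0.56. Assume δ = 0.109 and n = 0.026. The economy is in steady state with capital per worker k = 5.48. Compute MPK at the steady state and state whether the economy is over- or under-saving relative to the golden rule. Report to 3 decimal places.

under-saving; MPK ≈ 0.170

The effective depreciation rate is n + δ = 0.026 + 0.109 = 0.135.
MPK = 0.44·k^(0.44−1) = 0.44·5.48^(-0.56) ≈ 0.1697.
MPK > 0.135, so the economy is dynamically efficient (under-saving).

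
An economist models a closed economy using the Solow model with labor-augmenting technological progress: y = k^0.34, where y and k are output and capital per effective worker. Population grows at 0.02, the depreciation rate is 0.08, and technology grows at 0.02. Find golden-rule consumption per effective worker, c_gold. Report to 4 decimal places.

Capital per effective worker breaks even when investment replaces (n + g + δ)·k; here n + g + δ = 0.12.
Maximizing c = f(k) − (n+g+δ)·k gives f'(k) = n+g+δ, i.e. 0.34·k^(0.34−1) = 0.12, so k_gold = (0.34/0.12)^(1/0.66) ≈ 4.8451.
y_gold = 4.8451^0.34 ≈ 1.7100.
c_gold = y_gold − (n+g+δ)·k_gold = 1.7100 − 0.12·4.8451 ≈ 1.1286.

c_gold ≈ 1.1286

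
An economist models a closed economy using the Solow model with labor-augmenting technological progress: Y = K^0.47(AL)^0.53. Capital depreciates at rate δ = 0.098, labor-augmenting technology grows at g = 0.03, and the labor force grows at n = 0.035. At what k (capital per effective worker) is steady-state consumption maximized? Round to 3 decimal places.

k_gold ≈ 7.375

Capital per effective worker breaks even when investment replaces (n + g + δ)·k; here n + g + δ = 0.163.
Maximizing c = f(k) − (n+g+δ)·k gives f'(k) = n+g+δ, i.e. 0.47·k^(0.47−1) = 0.163, so k_gold = (0.47/0.163)^(1/0.53) ≈ 7.3749.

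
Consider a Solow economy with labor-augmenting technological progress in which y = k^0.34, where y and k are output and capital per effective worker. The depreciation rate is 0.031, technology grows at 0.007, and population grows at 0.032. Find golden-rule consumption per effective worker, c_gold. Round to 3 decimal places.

c_gold ≈ 1.490

Capital per effective worker breaks even when investment replaces (n + g + δ)·k; here n + g + δ = 0.07.
Maximizing c = f(k) − (n+g+δ)·k gives f'(k) = n+g+δ, i.e. 0.34·k^(0.34−1) = 0.07, so k_gold = (0.34/0.07)^(1/0.66) ≈ 10.9641.
y_gold = 10.9641^0.34 ≈ 2.2573.
c_gold = y_gold − (n+g+δ)·k_gold = 2.2573 − 0.07·10.9641 ≈ 1.4898.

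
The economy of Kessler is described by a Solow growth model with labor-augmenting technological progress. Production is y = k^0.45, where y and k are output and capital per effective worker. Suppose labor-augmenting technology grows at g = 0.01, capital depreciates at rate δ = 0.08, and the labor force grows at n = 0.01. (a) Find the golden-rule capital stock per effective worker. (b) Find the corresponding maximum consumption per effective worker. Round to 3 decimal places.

Break-even investment rate: n + g + δ = 0.01 + 0.01 + 0.08 = 0.1.
Golden rule sets MPK = n+g+δ: 0.45·k^(0.45−1) = 0.1, so k_gold = (0.45/0.1)^(1/0.55) ≈ 15.4049.
y_gold = 15.4049^0.45 ≈ 3.4233; c_gold = y_gold − 0.1·k_gold ≈ 1.8828.

(a) k_gold ≈ 15.405; (b) c_gold ≈ 1.883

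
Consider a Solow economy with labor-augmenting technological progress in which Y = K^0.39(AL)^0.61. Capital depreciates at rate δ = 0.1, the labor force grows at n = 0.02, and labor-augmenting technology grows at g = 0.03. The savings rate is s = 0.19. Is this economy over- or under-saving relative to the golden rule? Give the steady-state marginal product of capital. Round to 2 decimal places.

under-saving; MPK ≈ 0.31

The effective depreciation rate is n + g + δ = 0.02 + 0.03 + 0.1 = 0.15.
Steady-state k*: s·k^0.39 = 0.15·k gives k* = (0.19/0.15)^(1/0.61) ≈ 1.4733.
MPK = 0.39·1.4733^(-0.61) ≈ 0.3079.
MPK > n+g+δ = 0.15, so the economy is dynamically efficient (under-saving).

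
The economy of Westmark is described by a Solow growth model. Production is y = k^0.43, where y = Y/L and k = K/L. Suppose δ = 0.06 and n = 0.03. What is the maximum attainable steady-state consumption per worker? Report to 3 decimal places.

c_gold ≈ 1.855

n + δ = 0.03 + 0.06 = 0.09.
Golden rule sets MPK = n+δ: 0.43·k^(0.43−1) = 0.09, so k_gold = (0.43/0.09)^(1/0.57) ≈ 15.5462.
y_gold = 15.5462^0.43 ≈ 3.2539.
c_gold = y_gold − (n+δ)·k_gold = 3.2539 − 0.09·15.5462 ≈ 1.8547.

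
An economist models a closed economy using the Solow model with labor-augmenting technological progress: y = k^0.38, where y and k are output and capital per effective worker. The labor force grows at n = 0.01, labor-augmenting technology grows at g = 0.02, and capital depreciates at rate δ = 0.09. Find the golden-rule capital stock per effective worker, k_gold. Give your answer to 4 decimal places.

k_gold ≈ 6.4183

Break-even investment rate: n + g + δ = 0.01 + 0.02 + 0.09 = 0.12.
Maximizing c = f(k) − (n+g+δ)·k gives f'(k) = n+g+δ, i.e. 0.38·k^(0.38−1) = 0.12, so k_gold = (0.38/0.12)^(1/0.62) ≈ 6.4183.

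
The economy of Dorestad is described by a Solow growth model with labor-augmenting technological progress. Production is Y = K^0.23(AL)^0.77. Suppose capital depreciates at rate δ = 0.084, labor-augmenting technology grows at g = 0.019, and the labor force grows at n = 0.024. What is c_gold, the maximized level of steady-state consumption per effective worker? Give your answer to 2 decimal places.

c_gold ≈ 0.92

The effective depreciation rate is n + g + δ = 0.024 + 0.019 + 0.084 = 0.127.
Golden rule sets MPK = n+g+δ: 0.23·k^(0.23−1) = 0.127, so k_gold = (0.23/0.127)^(1/0.77) ≈ 2.1626.
y_gold = 2.1626^0.23 ≈ 1.1941.
c_gold = y_gold − (n+g+δ)·k_gold = 1.1941 − 0.127·2.1626 ≈ 0.9195.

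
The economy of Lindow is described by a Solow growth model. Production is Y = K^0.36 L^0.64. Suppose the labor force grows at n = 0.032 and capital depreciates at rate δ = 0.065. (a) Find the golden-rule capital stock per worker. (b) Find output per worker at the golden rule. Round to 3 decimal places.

(a) k_gold ≈ 7.761; (b) y_gold ≈ 2.091

The effective depreciation rate is n + δ = 0.032 + 0.065 = 0.097.
Setting f'(k) = n+δ gives 0.36·k^(0.36−1) = 0.097, hence k_gold = (0.36/0.097)^(1/0.64) ≈ 7.7605.
y_gold = 7.7605^0.36 ≈ 2.0910.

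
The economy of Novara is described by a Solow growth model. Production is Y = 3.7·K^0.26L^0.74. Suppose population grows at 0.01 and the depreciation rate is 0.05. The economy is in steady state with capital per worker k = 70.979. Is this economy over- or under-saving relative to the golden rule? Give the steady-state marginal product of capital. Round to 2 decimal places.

Break-even investment rate: n + δ = 0.01 + 0.05 = 0.06.
MPK = 0.26·3.7·k^(0.26−1) = 0.26·3.7·70.979^(-0.74) ≈ 0.0411.
MPK < 0.06, so the economy is dynamically inefficient (over-saving).

over-saving; MPK ≈ 0.04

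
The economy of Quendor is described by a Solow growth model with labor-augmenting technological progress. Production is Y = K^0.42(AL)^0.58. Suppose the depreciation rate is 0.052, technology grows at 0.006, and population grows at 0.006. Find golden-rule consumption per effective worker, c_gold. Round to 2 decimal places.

Capital per effective worker breaks even when investment replaces (n + g + δ)·k; here n + g + δ = 0.064.
Setting f'(k) = n+g+δ gives 0.42·k^(0.42−1) = 0.064, hence k_gold = (0.42/0.064)^(1/0.58) ≈ 25.6295.
y_gold = 25.6295^0.42 ≈ 3.9054.
c_gold = y_gold − (n+g+δ)·k_gold = 3.9054 − 0.064·25.6295 ≈ 2.2652.

c_gold ≈ 2.27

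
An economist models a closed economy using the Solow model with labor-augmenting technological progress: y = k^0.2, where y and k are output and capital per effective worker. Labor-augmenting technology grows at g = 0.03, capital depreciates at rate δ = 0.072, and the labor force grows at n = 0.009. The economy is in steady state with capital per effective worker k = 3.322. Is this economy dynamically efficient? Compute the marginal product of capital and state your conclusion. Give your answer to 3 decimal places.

dynamically inefficient; MPK ≈ 0.077

The effective depreciation rate is n + g + δ = 0.009 + 0.03 + 0.072 = 0.111.
MPK = 0.2·k^(0.2−1) = 0.2·3.322^(-0.8) ≈ 0.0765.
MPK < 0.111, so the economy is dynamically inefficient (over-saving).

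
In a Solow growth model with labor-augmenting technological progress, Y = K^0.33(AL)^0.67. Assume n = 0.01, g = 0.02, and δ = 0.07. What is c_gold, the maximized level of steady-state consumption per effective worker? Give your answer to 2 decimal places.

c_gold ≈ 1.21

Capital per effective worker breaks even when investment replaces (n + g + δ)·k; here n + g + δ = 0.1.
Golden rule sets MPK = n+g+δ: 0.33·k^(0.33−1) = 0.1, so k_gold = (0.33/0.1)^(1/0.67) ≈ 5.9416.
y_gold = 5.9416^0.33 ≈ 1.8005.
c_gold = y_gold − (n+g+δ)·k_gold = 1.8005 − 0.1·5.9416 ≈ 1.2063.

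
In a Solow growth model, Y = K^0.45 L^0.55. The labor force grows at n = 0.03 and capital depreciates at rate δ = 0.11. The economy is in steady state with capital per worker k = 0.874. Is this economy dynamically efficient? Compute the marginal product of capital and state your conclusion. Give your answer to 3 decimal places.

Capital per worker breaks even when investment replaces (n + δ)·k; here n + δ = 0.14.
MPK = 0.45·k^(0.45−1) = 0.45·0.874^(-0.55) ≈ 0.4846.
MPK > 0.14, so the economy is dynamically efficient (under-saving).

dynamically efficient; MPK ≈ 0.485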